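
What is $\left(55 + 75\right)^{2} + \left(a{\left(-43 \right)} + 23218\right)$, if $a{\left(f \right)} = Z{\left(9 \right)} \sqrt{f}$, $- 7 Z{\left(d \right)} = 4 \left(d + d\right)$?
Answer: $40118 - \frac{72 i \sqrt{43}}{7} \approx 40118.0 - 67.448 i$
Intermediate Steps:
$Z{\left(d \right)} = - \frac{8 d}{7}$ ($Z{\left(d \right)} = - \frac{4 \left(d + d\right)}{7} = - \frac{4 \cdot 2 d}{7} = - \frac{8 d}{7}$)
$a{\left(f \right)} = - \frac{72 \sqrt{f}}{7}$ ($a{\left(f \right)} = \left(- \frac{8}{7}\right) 9 \sqrt{f} = - \frac{72 \sqrt{f}}{7}$)
$\left(55 + 75\right)^{2} + \left(a{\left(-43 \right)} + 23218\right) = \left(55 + 75\right)^{2} + \left(- \frac{72 \sqrt{-43}}{7} + 23218\right) = 130^{2} + \left(- \frac{72 i \sqrt{43}}{7} + 23218\right) = 16900 + \left(- \frac{72 i \sqrt{43}}{7} + 23218\right) = 16900 + \left(23218 - \frac{72 i \sqrt{43}}{7}\right) = 40118 - \frac{72 i \sqrt{43}}{7}$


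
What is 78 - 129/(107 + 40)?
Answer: 3779/49 ≈ 77.122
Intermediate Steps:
78 - 129/(107 + 40) = 78 - 129/147 = 78 + (1/147)*(-129) = 78 - 43/49 = 3779/49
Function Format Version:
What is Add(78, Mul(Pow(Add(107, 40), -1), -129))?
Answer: Rational(3779, 49) ≈ 77.122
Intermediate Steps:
Add(78, Mul(Pow(Add(107, 40), -1), -129)) = Add(78, Mul(Pow(147, -1), -129)) = Add(78, Mul(Rational(1, 147), -129)) = Add(78, Rational(-43, 49)) = Rational(3779, 49)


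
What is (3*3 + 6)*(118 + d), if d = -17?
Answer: 1515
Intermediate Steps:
(3*3 + 6)*(118 + d) = (3*3 + 6)*(118 - 17) = (9 + 6)*101 = 15*101 = 1515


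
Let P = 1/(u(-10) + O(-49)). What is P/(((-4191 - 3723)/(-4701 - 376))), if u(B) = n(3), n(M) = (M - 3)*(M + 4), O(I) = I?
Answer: -5077/387786 ≈ -0.013092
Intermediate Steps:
n(M) = (-3 + M)*(4 + M)
u(B) = 0 (u(B) = -12 + 3 + 3² = -12 + 3 + 9 = 0)
P = -1/49 (P = 1/(0 - 49) = 1/(-49) = -1/49 ≈ -0.020408)
P/(((-4191 - 3723)/(-4701 - 376))) = -(-4701 - 376)/(-4191 - 3723)/49 = -1/(49*((-7914/(-5077)))) = -1/(49*((-7914*(-1/5077)))) = -1/(49*7914/5077) = -1/49*5077/7914 = -5077/387786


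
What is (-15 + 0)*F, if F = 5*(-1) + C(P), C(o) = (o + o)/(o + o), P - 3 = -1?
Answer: 60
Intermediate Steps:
P = 2 (P = 3 - 1 = 2)
C(o) = 1 (C(o) = (2*o)/((2*o)) = (2*o)*(1/(2*o)) = 1)
F = -4 (F = 5*(-1) + 1 = -5 + 1 = -4)
(-15 + 0)*F = (-15 + 0)*(-4) = -15*(-4) = 60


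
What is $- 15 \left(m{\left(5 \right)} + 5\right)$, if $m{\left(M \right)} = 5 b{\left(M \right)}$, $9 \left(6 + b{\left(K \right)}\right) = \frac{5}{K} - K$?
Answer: $\frac{1225}{3} \approx 408.33$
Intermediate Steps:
$b{\left(K \right)} = -6 - \frac{K}{9} + \frac{5}{9 K}$ ($b{\left(K \right)} = -6 + \frac{\frac{5}{K} - K}{9} = -6 + \frac{- K + \frac{5}{K}}{9} = -6 - \left(- \frac{5}{9 K} + \frac{K}{9}\right) = -6 - \frac{K}{9} + \frac{5}{9 K}$)
$m{\left(M \right)} = \frac{5 \left(5 - M \left(54 + M\right)\right)}{9 M}$ ($m{\left(M \right)} = 5 \frac{5 - M \left(54 + M\right)}{9 M} = \frac{5 \left(5 - M \left(54 + M\right)\right)}{9 M}$)
$- 15 \left(m{\left(5 \right)} + 5\right) = - 15 \left(\frac{5 \left(5 - 5 \left(54 + 5\right)\right)}{9 \cdot 5} + 5\right) = - 15 \left(\frac{5}{9} \cdot \frac{1}{5} \left(5 - 5 \cdot 59\right) + 5\right) = - 15 \left(\frac{5}{9} \cdot \frac{1}{5} \left(5 - 295\right) + 5\right) = - 15 \left(\frac{5}{9} \cdot \frac{1}{5} \left(-290\right) + 5\right) = - 15 \left(- \frac{290}{9} + 5\right) = \left(-15\right) \left(- \frac{245}{9}\right) = \frac{1225}{3}$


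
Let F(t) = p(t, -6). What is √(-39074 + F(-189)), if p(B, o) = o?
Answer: 2*I*√9770 ≈ 197.69*I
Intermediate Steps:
F(t) = -6
√(-39074 + F(-189)) = √(-39074 - 6) = √(-39080) = 2*I*√9770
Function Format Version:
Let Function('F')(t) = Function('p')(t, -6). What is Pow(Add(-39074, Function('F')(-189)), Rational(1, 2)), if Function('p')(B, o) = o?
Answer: Mul(2, I, Pow(9770, Rational(1, 2))) ≈ Mul(197.69, I)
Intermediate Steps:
Function('F')(t) = -6
Pow(Add(-39074, Function('F')(-189)), Rational(1, 2)) = Pow(Add(-39074, -6), Rational(1, 2)) = Pow(-39080, Rational(1, 2)) = Mul(2, I, Pow(9770, Rational(1, 2)))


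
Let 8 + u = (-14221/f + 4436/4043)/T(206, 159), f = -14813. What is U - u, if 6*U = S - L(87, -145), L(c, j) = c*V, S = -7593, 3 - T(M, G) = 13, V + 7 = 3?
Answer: -359122428617/299444795 ≈ -1199.3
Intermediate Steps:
V = -4 (V = -7 + 3 = -4)
T(M, G) = -10 (T(M, G) = 3 - 1*13 = 3 - 13 = -10)
L(c, j) = -4*c (L(c, j) = c*(-4) = -4*c)
U = -2415/2 (U = (-7593 - (-4)*87)/6 = (-7593 - 1*(-348))/6 = (-7593 + 348)/6 = (1/6)*(-7245) = -2415/2 ≈ -1207.5)
u = -4914322691/598889590 (u = -8 + (-14221/(-14813) + 4436/4043)/(-10) = -8 + (-14221*(-1/14813) + 4436*(1/4043))*(-1/10) = -8 + (14221/14813 + 4436/4043)*(-1/10) = -8 + (123205971/59888959)*(-1/10) = -8 - 123205971/598889590 = -4914322691/598889590 ≈ -8.2057)
U - u = -2415/2 - 1*(-4914322691/598889590) = -2415/2 + 4914322691/598889590 = -359122428617/299444795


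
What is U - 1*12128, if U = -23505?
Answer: -35633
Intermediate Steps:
U - 1*12128 = -23505 - 1*12128 = -23505 - 12128 = -35633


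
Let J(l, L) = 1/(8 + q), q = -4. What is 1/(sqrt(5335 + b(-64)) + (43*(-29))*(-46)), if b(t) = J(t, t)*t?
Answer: 57362/3290393725 - 3*sqrt(591)/3290393725 ≈ 1.7411e-5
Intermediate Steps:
J(l, L) = 1/4 (J(l, L) = 1/(8 - 4) = 1/4)
b(t) = t/4
1/(sqrt(5335 + b(-64)) + (43*(-29))*(-46)) = 1/(sqrt(5335 + (1/4)*(-64)) + (43*(-29))*(-46)) = 1/(sqrt(5335 - 16) - 1247*(-46)) = 1/(sqrt(5319) + 57362) = 1/(3*sqrt(591) + 57362) = 1/(57362 + 3*sqrt(591))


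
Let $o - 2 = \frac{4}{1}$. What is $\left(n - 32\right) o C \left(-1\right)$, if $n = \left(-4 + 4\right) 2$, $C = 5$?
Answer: $960$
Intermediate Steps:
$o = 6$ ($o = 2 + \frac{4}{1} = 2 + 4 \cdot 1 = 2 + 4 = 6$)
$n = 0$ ($n = 0 \cdot 2 = 0$)
$\left(n - 32\right) o C \left(-1\right) = \left(0 - 32\right) 6 \cdot 5 \left(-1\right) = - 32 \cdot 30 \left(-1\right) = \left(-32\right) \left(-30\right) = 960$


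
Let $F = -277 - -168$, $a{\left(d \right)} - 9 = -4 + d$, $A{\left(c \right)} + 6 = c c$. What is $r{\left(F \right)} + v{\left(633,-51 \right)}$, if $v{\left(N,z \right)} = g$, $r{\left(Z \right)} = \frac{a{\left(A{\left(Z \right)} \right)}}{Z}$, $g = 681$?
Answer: $\frac{62349}{109} \approx 572.01$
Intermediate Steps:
$A{\left(c \right)} = -6 + c^{2}$ ($A{\left(c \right)} = -6 + c c = -6 + c^{2}$)
$a{\left(d \right)} = 5 + d$ ($a{\left(d \right)} = 9 + \left(-4 + d\right) = 5 + d$)
$F = -109$ ($F = -277 + 168 = -109$)
$r{\left(Z \right)} = \frac{-1 + Z^{2}}{Z}$ ($r{\left(Z \right)} = \frac{5 + \left(-6 + Z^{2}\right)}{Z} = \frac{-1 + Z^{2}}{Z}$)
$v{\left(N,z \right)} = 681$
$r{\left(F \right)} + v{\left(633,-51 \right)} = \left(-109 - \frac{1}{-109}\right) + 681 = \left(-109 - - \frac{1}{109}\right) + 681 = \left(-109 + \frac{1}{109}\right) + 681 = - \frac{11880}{109} + 681 = \frac{62349}{109}$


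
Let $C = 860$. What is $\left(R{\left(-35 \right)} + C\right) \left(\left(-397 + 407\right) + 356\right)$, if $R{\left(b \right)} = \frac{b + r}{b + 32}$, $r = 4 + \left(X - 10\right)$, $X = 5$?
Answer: $319152$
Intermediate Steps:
$r = -1$ ($r = 4 + \left(5 - 10\right) = 4 - 5 = -1$)
$R{\left(b \right)} = \frac{-1 + b}{32 + b}$ ($R{\left(b \right)} = \frac{b - 1}{b + 32} = \frac{-1 + b}{32 + b}$)
$\left(R{\left(-35 \right)} + C\right) \left(\left(-397 + 407\right) + 356\right) = \left(\frac{-1 - 35}{32 - 35} + 860\right) \left(\left(-397 + 407\right) + 356\right) = \left(\frac{1}{-3} \left(-36\right) + 860\right) \left(10 + 356\right) = \left(\left(- \frac{1}{3}\right) \left(-36\right) + 860\right) 366 = \left(12 + 860\right) 366 = 872 \cdot 366 = 319152$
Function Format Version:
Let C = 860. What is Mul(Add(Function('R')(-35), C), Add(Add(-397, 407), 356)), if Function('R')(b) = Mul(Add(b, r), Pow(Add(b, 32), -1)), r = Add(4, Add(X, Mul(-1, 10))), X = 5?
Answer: 319152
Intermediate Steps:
r = -1 (r = Add(4, Add(5, Mul(-1, 10))) = Add(4, Add(5, -10)) = Add(4, -5) = -1)
Function('R')(b) = Mul(Pow(Add(32, b), -1), Add(-1, b)) (Function('R')(b) = Mul(Add(b, -1), Pow(Add(b, 32), -1)) = Mul(Add(-1, b), Pow(Add(32, b), -1)) = Mul(Pow(Add(32, b), -1), Add(-1, b)))
Mul(Add(Function('R')(-35), C), Add(Add(-397, 407), 356)) = Mul(Add(Mul(Pow(Add(32, -35), -1), Add(-1, -35)), 860), Add(Add(-397, 407), 356)) = Mul(Add(Mul(Pow(-3, -1), -36), 860), Add(10, 356)) = Mul(Add(Mul(Rational(-1, 3), -36), 860), 366) = Mul(Add(12, 860), 366) = Mul(872, 366) = 319152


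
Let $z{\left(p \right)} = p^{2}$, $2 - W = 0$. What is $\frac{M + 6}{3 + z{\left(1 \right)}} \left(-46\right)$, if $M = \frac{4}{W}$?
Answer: $-92$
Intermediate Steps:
$W = 2$ ($W = 2 - 0 = 2 + 0 = 2$)
$M = 2$ ($M = \frac{4}{2} = 4 \cdot \frac{1}{2} = 2$)
$\frac{M + 6}{3 + z{\left(1 \right)}} \left(-46\right) = \frac{2 + 6}{3 + 1^{2}} \left(-46\right) = \frac{8}{3 + 1} \left(-46\right) = \frac{8}{4} \left(-46\right) = 8 \cdot \frac{1}{4} \left(-46\right) = 2 \left(-46\right) = -92$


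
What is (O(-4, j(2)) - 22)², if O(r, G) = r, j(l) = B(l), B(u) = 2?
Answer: 676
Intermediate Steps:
j(l) = 2
(O(-4, j(2)) - 22)² = (-4 - 22)² = (-26)² = 676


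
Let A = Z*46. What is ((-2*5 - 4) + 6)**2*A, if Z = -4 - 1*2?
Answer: -17664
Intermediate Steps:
Z = -6 (Z = -4 - 2 = -6)
A = -276 (A = -6*46 = -276)
((-2*5 - 4) + 6)**2*A = ((-2*5 - 4) + 6)**2*(-276) = ((-10 - 4) + 6)**2*(-276) = (-14 + 6)**2*(-276) = (-8)**2*(-276) = 64*(-276) = -17664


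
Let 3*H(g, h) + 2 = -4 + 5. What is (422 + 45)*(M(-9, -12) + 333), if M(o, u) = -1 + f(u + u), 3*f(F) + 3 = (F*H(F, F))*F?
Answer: 124689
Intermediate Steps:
H(g, h) = -⅓ (H(g, h) = -⅔ + (-4 + 5)/3 = -⅔ + (⅓)*1 = -⅔ + ⅓ = -⅓)
f(F) = -1 - F²/9 (f(F) = -1 + ((F*(-⅓))*F)/3 = -1 + ((-F/3)*F)/3 = -1 + (-F²/3)/3 = -1 - F²/9)
M(o, u) = -2 - 4*u²/9 (M(o, u) = -1 + (-1 - (u + u)²/9) = -1 + (-1 - 4*u²/9) = -2 - 4*u²/9)
(422 + 45)*(M(-9, -12) + 333) = (422 + 45)*((-2 - 4/9*(-12)²) + 333) = 467*((-2 - 4/9*144) + 333) = 467*((-2 - 64) + 333) = 467*(-66 + 333) = 467*267 = 124689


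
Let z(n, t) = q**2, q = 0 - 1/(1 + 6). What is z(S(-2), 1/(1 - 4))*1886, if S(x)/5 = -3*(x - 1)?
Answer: 1886/49 ≈ 38.490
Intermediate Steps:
S(x) = 15 - 15*x (S(x) = 5*(-3*(x - 1)) = 5*(-3*(-1 + x)) = 5*(3 - 3*x) = 15 - 15*x)
q = -1/7 (q = 0 - 1/7 = -1/7 ≈ -0.14286)
z(n, t) = 1/49 (z(n, t) = (-1/7)**2 = 1/49)
z(S(-2), 1/(1 - 4))*1886 = (1/49)*1886 = 1886/49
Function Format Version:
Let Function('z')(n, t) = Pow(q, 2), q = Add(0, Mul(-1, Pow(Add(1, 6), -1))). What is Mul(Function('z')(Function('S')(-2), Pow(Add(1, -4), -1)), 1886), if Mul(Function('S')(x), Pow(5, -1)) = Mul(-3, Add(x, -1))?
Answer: Rational(1886, 49) ≈ 38.490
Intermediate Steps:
Function('S')(x) = Add(15, Mul(-15, x)) (Function('S')(x) = Mul(5, Mul(-3, Add(x, -1))) = Mul(5, Mul(-3, Add(-1, x))) = Mul(5, Add(3, Mul(-3, x))) = Add(15, Mul(-15, x)))
q = Rational(-1, 7) (q = Add(0, Mul(-1, Pow(7, -1))) = Add(0, Mul(-1, Rational(1, 7))) = Add(0, Rational(-1, 7)) = Rational(-1, 7) ≈ -0.14286)
Function('z')(n, t) = Rational(1, 49) (Function('z')(n, t) = Pow(Rational(-1, 7), 2) = Rational(1, 49))
Mul(Function('z')(Function('S')(-2), Pow(Add(1, -4), -1)), 1886) = Mul(Rational(1, 49), 1886) = Rational(1886, 49)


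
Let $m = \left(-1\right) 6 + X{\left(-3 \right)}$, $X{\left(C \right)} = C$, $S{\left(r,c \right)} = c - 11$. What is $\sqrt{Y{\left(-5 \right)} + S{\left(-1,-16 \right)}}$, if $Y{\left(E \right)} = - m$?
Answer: $3 i \sqrt{2} \approx 4.2426 i$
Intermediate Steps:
$S{\left(r,c \right)} = -11 + c$
$m = -9$ ($m = \left(-1\right) 6 - 3 = -6 - 3 = -9$)
$Y{\left(E \right)} = 9$ ($Y{\left(E \right)} = \left(-1\right) \left(-9\right) = 9$)
$\sqrt{Y{\left(-5 \right)} + S{\left(-1,-16 \right)}} = \sqrt{9 - 27} = \sqrt{-18} = 3 i \sqrt{2}$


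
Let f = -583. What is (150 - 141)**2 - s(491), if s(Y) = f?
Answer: 664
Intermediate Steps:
s(Y) = -583
(150 - 141)**2 - s(491) = (150 - 141)**2 - 1*(-583) = 9**2 + 583 = 81 + 583 = 664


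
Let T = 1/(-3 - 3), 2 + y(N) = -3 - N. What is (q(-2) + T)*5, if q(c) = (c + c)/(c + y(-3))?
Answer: 25/6 ≈ 4.1667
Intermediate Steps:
y(N) = -5 - N (y(N) = -2 + (-3 - N) = -5 - N)
q(c) = 2*c/(-2 + c) (q(c) = (c + c)/(c + (-5 - 1*(-3))) = (2*c)/(c + (-5 + 3)) = (2*c)/(c - 2) = (2*c)/(-2 + c) = 2*c/(-2 + c))
T = -⅙ (T = 1/(-6) = -⅙ ≈ -0.16667)
(q(-2) + T)*5 = (2*(-2)/(-2 - 2) - ⅙)*5 = (2*(-2)/(-4) - ⅙)*5 = (2*(-2)*(-¼) - ⅙)*5 = (1 - ⅙)*5 = (⅚)*5 = 25/6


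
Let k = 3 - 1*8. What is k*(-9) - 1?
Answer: 44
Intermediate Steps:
k = -5 (k = 3 - 8 = -5)
k*(-9) - 1 = -5*(-9) - 1 = 45 - 1 = 44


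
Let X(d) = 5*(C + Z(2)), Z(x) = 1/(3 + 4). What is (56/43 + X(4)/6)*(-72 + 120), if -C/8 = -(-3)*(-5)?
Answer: 1465336/301 ≈ 4868.2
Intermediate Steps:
Z(x) = ⅐ (Z(x) = 1/7 = ⅐)
C = 120 (C = -(-8)*(-3*(-5)) = -(-8)*15 = -8*(-15) = 120)
X(d) = 4205/7 (X(d) = 5*(120 + ⅐) = 5*(841/7) = 4205/7)
(56/43 + X(4)/6)*(-72 + 120) = (56/43 + (4205/7)/6)*(-72 + 120) = (56*(1/43) + (4205/7)*(⅙))*48 = (56/43 + 4205/42)*48 = (183167/1806)*48 = 1465336/301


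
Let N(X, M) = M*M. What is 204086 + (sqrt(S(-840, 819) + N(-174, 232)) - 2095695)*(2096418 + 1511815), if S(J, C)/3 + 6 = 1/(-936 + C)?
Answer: -7561755652849 + 3608233*sqrt(81838887)/39 ≈ -7.5609e+12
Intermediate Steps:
N(X, M) = M**2
S(J, C) = -18 + 3/(-936 + C)
204086 + (sqrt(S(-840, 819) + N(-174, 232)) - 2095695)*(2096418 + 1511815) = 204086 + (sqrt(3*(5617 - 6*819)/(-936 + 819) + 232**2) - 2095695)*(2096418 + 1511815) = 204086 + (sqrt(3*(5617 - 4914)/(-117) + 53824) - 2095695)*3608233 = 204086 + (sqrt(3*(-1/117)*703 + 53824) - 2095695)*3608233 = 204086 + (sqrt(-703/39 + 53824) - 2095695)*3608233 = 204086 + (sqrt(2098433/39) - 2095695)*3608233 = 204086 + (sqrt(81838887)/39 - 2095695)*3608233 = 204086 + (-2095695 + sqrt(81838887)/39)*3608233 = 204086 + (-7561755856935 + 3608233*sqrt(81838887)/39) = -7561755652849 + 3608233*sqrt(81838887)/39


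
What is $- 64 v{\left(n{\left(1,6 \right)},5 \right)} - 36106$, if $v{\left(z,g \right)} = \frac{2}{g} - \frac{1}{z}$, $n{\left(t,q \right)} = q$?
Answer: $- \frac{541814}{15} \approx -36121.0$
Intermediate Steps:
$v{\left(z,g \right)} = - \frac{1}{z} + \frac{2}{g}$
$- 64 v{\left(n{\left(1,6 \right)},5 \right)} - 36106 = - 64 \left(- \frac{1}{6} + \frac{2}{5}\right) - 36106 = \left(-64\right) \frac{7}{30} - 36106 = - \frac{224}{15} - 36106 = - \frac{541814}{15}$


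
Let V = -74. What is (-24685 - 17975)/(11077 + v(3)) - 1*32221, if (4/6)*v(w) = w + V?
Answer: -707046281/21941 ≈ -32225.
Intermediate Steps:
v(w) = -111 + 3*w/2 (v(w) = 3*(w - 74)/2 = 3*(-74 + w)/2 = -111 + 3*w/2)
(-24685 - 17975)/(11077 + v(3)) - 1*32221 = (-24685 - 17975)/(11077 + (-111 + (3/2)*3)) - 1*32221 = -42660/(11077 + (-111 + 9/2)) - 32221 = -42660/(11077 - 213/2) - 32221 = -42660/21941/2 - 32221 = -42660*2/21941 - 32221 = -85320/21941 - 32221 = -707046281/21941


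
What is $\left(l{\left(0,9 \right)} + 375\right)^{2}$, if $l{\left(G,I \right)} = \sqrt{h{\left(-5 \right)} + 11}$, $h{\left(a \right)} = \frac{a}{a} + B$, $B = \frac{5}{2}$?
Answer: $\frac{\left(750 + \sqrt{58}\right)^{2}}{4} \approx 1.435 \cdot 10^{5}$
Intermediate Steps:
$B = \frac{5}{2}$ ($B = 5 \cdot \frac{1}{2} = \frac{5}{2} \approx 2.5$)
$h{\left(a \right)} = \frac{7}{2}$ ($h{\left(a \right)} = \frac{a}{a} + \frac{5}{2} = 1 + \frac{5}{2} = \frac{7}{2}$)
$l{\left(G,I \right)} = \frac{\sqrt{58}}{2}$ ($l{\left(G,I \right)} = \sqrt{\frac{7}{2} + 11} = \sqrt{\frac{29}{2}} = \frac{\sqrt{58}}{2}$)
$\left(l{\left(0,9 \right)} + 375\right)^{2} = \left(\frac{\sqrt{58}}{2} + 375\right)^{2} = \left(375 + \frac{\sqrt{58}}{2}\right)^{2}$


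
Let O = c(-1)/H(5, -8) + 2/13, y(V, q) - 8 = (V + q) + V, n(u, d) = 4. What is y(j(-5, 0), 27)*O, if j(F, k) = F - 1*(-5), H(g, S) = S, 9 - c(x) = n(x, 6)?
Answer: -1715/104 ≈ -16.490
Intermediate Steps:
c(x) = 5 (c(x) = 9 - 1*4 = 9 - 4 = 5)
j(F, k) = 5 + F (j(F, k) = F + 5 = 5 + F)
y(V, q) = 8 + q + 2*V (y(V, q) = 8 + ((V + q) + V) = 8 + (q + 2*V) = 8 + q + 2*V)
O = -49/104 (O = 5/(-8) + 2/13 = 5*(-⅛) + 2*(1/13) = -5/8 + 2/13 = -49/104 ≈ -0.47115)
y(j(-5, 0), 27)*O = (8 + 27 + 2*(5 - 5))*(-49/104) = (8 + 27 + 2*0)*(-49/104) = (8 + 27 + 0)*(-49/104) = 35*(-49/104) = -1715/104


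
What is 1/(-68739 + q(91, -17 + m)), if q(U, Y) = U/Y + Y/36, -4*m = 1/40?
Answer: -1741440/119714985209 ≈ -1.4547e-5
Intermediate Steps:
m = -1/160 (m = -1/4/40 = -1/4*1/40 = -1/160 ≈ -0.0062500)
q(U, Y) = Y/36 + U/Y (q(U, Y) = U/Y + Y*(1/36) = U/Y + Y/36 = Y/36 + U/Y)
1/(-68739 + q(91, -17 + m)) = 1/(-68739 + ((-17 - 1/160)/36 + 91/(-17 - 1/160))) = 1/(-68739 + ((1/36)*(-2721/160) + 91/(-2721/160))) = 1/(-68739 + (-907/1920 + 91*(-160/2721))) = 1/(-68739 + (-907/1920 - 14560/2721)) = 1/(-68739 - 10141049/1741440) = 1/(-119714985209/1741440) = -1741440/119714985209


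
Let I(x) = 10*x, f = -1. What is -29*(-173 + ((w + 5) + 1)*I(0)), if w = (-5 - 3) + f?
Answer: 5017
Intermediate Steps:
w = -9 (w = (-5 - 3) - 1 = -8 - 1 = -9)
-29*(-173 + ((w + 5) + 1)*I(0)) = -29*(-173 + ((-9 + 5) + 1)*(10*0)) = -29*(-173 + (-4 + 1)*0) = -29*(-173 - 3*0) = -29*(-173 + 0) = -29*(-173) = 5017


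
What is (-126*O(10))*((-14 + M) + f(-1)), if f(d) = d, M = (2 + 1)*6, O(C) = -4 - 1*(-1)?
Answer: 1134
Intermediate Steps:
O(C) = -3 (O(C) = -4 + 1 = -3)
M = 18 (M = 3*6 = 18)
(-126*O(10))*((-14 + M) + f(-1)) = (-126*(-3))*((-14 + 18) - 1) = 378*(4 - 1) = 378*3 = 1134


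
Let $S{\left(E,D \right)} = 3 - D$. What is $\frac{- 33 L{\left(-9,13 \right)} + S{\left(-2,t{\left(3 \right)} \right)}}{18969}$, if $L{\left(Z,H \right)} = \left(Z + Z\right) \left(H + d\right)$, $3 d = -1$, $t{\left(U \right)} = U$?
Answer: $\frac{2508}{6323} \approx 0.39665$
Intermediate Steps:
$d = - \frac{1}{3}$ ($d = \frac{1}{3} \left(-1\right) = - \frac{1}{3} \approx -0.33333$)
$L{\left(Z,H \right)} = 2 Z \left(- \frac{1}{3} + H\right)$ ($L{\left(Z,H \right)} = \left(Z + Z\right) \left(H - \frac{1}{3}\right) = 2 Z \left(- \frac{1}{3} + H\right)$)
$\frac{- 33 L{\left(-9,13 \right)} + S{\left(-2,t{\left(3 \right)} \right)}}{18969} = \frac{- 33 \cdot \frac{2}{3} \left(-9\right) \left(-1 + 3 \cdot 13\right) + \left(3 - 3\right)}{18969} = \left(- 33 \cdot \frac{2}{3} \left(-9\right) \left(-1 + 39\right) + \left(3 - 3\right)\right) \frac{1}{18969} = \left(- 33 \cdot \frac{2}{3} \left(-9\right) 38 + 0\right) \frac{1}{18969} = \left(\left(-33\right) \left(-228\right) + 0\right) \frac{1}{18969} = \left(7524 + 0\right) \frac{1}{18969} = 7524 \cdot \frac{1}{18969} = \frac{2508}{6323}$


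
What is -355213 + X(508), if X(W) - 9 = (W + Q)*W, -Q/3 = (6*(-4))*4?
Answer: 49164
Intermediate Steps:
Q = 288 (Q = -3*6*(-4)*4 = -(-72)*4 = -3*(-96) = 288)
X(W) = 9 + W*(288 + W) (X(W) = 9 + (W + 288)*W = 9 + (288 + W)*W = 9 + W*(288 + W))
-355213 + X(508) = -355213 + (9 + 508² + 288*508) = -355213 + (9 + 258064 + 146304) = -355213 + 404377 = 49164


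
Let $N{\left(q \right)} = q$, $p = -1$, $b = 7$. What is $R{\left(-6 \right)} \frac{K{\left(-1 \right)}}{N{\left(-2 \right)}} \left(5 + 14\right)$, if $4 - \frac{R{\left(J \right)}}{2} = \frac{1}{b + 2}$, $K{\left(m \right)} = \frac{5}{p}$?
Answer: $\frac{3325}{9} \approx 369.44$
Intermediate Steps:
$K{\left(m \right)} = -5$ ($K{\left(m \right)} = \frac{5}{-1} = 5 \left(-1\right) = -5$)
$R{\left(J \right)} = \frac{70}{9}$ ($R{\left(J \right)} = 8 - \frac{2}{7 + 2} = 8 - \frac{2}{9} = \frac{70}{9}$)
$R{\left(-6 \right)} \frac{K{\left(-1 \right)}}{N{\left(-2 \right)}} \left(5 + 14\right) = \frac{70 \left(- \frac{5}{-2}\right)}{9} \left(5 + 14\right) = \frac{70 \left(\left(-5\right) \left(- \frac{1}{2}\right)\right)}{9} \cdot 19 = \frac{70}{9} \cdot \frac{5}{2} \cdot 19 = \frac{175}{9} \cdot 19 = \frac{3325}{9}$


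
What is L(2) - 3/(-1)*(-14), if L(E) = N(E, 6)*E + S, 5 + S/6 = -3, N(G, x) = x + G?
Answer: -74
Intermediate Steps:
N(G, x) = G + x
S = -48 (S = -30 + 6*(-3) = -30 - 18 = -48)
L(E) = -48 + E*(6 + E) (L(E) = (E + 6)*E - 48 = (6 + E)*E - 48 = E*(6 + E) - 48 = -48 + E*(6 + E))
L(2) - 3/(-1)*(-14) = (-48 + 2*(6 + 2)) - 3/(-1)*(-14) = (-48 + 2*8) - 3*(-1)*(-14) = (-48 + 16) + 3*(-14) = -32 - 42 = -74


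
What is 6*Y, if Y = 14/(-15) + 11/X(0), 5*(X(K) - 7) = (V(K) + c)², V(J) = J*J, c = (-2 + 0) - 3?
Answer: -⅒ ≈ -0.10000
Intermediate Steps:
c = -5 (c = -2 - 3 = -5)
V(J) = J²
X(K) = 7 + (-5 + K²)²/5 (X(K) = 7 + (K² - 5)²/5 = 7 + (-5 + K²)²/5)
Y = -1/60 (Y = 14/(-15) + 11/(7 + (-5 + 0²)²/5) = 14*(-1/15) + 11/(7 + (-5 + 0)²/5) = -14/15 + 11/(7 + (⅕)*(-5)²) = -14/15 + 11/(7 + (⅕)*25) = -14/15 + 11/(7 + 5) = -14/15 + 11/12 = -1/60 ≈ -0.016667)
6*Y = 6*(-1/60) = -⅒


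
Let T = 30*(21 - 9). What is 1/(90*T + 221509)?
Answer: 1/253909 ≈ 3.9384e-6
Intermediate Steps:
T = 360 (T = 30*12 = 360)
1/(90*T + 221509) = 1/(90*360 + 221509) = 1/(32400 + 221509) = 1/253909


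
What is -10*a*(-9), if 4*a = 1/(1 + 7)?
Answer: 45/16 ≈ 2.8125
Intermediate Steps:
a = 1/32 (a = 1/(4*(1 + 7)) = (¼)/8 = (¼)*(⅛) = 1/32 ≈ 0.031250)
-10*a*(-9) = -10*1/32*(-9) = -5/16*(-9) = 45/16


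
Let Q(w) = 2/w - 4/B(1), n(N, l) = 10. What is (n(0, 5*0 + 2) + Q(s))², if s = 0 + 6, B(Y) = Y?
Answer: 361/9 ≈ 40.111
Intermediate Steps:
s = 6
Q(w) = -4 + 2/w (Q(w) = 2/w - 4/1 = 2/w - 4*1 = 2/w - 4 = -4 + 2/w)
(n(0, 5*0 + 2) + Q(s))² = (10 + (-4 + 2/6))² = (10 + (-4 + 2*(⅙)))² = (10 + (-4 + ⅓))² = (10 - 11/3)² = (19/3)² = 361/9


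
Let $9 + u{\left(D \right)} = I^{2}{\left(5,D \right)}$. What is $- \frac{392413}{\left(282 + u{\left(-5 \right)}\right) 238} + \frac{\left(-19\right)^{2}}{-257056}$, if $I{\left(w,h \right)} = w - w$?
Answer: $- \frac{7206826553}{1192996896} \approx -6.0409$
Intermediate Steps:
$I{\left(w,h \right)} = 0$
$u{\left(D \right)} = -9$ ($u{\left(D \right)} = -9 + 0^{2} = -9 + 0 = -9$)
$- \frac{392413}{\left(282 + u{\left(-5 \right)}\right) 238} + \frac{\left(-19\right)^{2}}{-257056} = - \frac{392413}{\left(282 - 9\right) 238} + \frac{\left(-19\right)^{2}}{-257056} = - \frac{392413}{273 \cdot 238} + 361 \left(- \frac{1}{257056}\right) = - \frac{392413}{64974} - \frac{361}{257056} = \left(-392413\right) \frac{1}{64974} - \frac{361}{257056} = - \frac{56059}{9282} - \frac{361}{257056} = - \frac{7206826553}{1192996896}$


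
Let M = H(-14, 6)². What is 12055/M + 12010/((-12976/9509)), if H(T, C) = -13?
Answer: -9571948265/1096472 ≈ -8729.8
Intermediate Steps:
M = 169 (M = (-13)² = 169)
12055/M + 12010/((-12976/9509)) = 12055/169 + 12010/((-12976/9509)) = 12055*(1/169) + 12010/((-12976*1/9509)) = 12055/169 + 12010/(-12976/9509) = 12055/169 + 12010*(-9509/12976) = 12055/169 - 57101545/6488 = -9571948265/1096472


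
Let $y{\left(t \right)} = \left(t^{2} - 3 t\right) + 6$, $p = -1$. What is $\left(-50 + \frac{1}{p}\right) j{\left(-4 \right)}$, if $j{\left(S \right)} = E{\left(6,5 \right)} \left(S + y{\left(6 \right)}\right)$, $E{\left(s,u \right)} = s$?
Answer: $-6120$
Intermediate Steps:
$y{\left(t \right)} = 6 + t^{2} - 3 t$
$j{\left(S \right)} = 144 + 6 S$ ($j{\left(S \right)} = 6 \left(S + \left(6 + 6^{2} - 18\right)\right) = 6 \left(S + \left(6 + 36 - 18\right)\right) = 6 \left(S + 24\right) = 6 \left(24 + S\right) = 144 + 6 S$)
$\left(-50 + \frac{1}{p}\right) j{\left(-4 \right)} = \left(-50 + \frac{1}{-1}\right) \left(144 + 6 \left(-4\right)\right) = \left(-50 - 1\right) \left(144 - 24\right) = \left(-51\right) 120 = -6120$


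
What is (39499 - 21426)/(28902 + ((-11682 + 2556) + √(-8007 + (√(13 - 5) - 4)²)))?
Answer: 18073/(19776 + I*√(8007 - (4 - 2*√2)²)) ≈ 0.91387 - 0.0041347*I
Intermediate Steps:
(39499 - 21426)/(28902 + ((-11682 + 2556) + √(-8007 + (√(13 - 5) - 4)²))) = 18073/(28902 + (-9126 + √(-8007 + (√8 - 4)²))) = 18073/(28902 + (-9126 + √(-8007 + (2*√2 - 4)²))) = 18073/(28902 + (-9126 + √(-8007 + (-4 + 2*√2)²))) = 18073/(19776 + √(-8007 + (-4 + 2*√2)²))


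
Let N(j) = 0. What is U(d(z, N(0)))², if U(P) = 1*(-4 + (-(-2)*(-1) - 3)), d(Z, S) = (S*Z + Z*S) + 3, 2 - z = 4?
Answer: 81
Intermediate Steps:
z = -2 (z = 2 - 1*4 = 2 - 4 = -2)
d(Z, S) = 3 + 2*S*Z (d(Z, S) = (S*Z + S*Z) + 3 = 2*S*Z + 3 = 3 + 2*S*Z)
U(P) = -9 (U(P) = 1*(-4 + (-2*1 - 3)) = 1*(-4 + (-2 - 3)) = 1*(-4 - 5) = 1*(-9) = -9)
U(d(z, N(0)))² = (-9)² = 81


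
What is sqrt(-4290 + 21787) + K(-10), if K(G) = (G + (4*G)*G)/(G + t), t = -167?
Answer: -130/59 + sqrt(17497) ≈ 130.07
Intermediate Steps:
K(G) = (G + 4*G**2)/(-167 + G) (K(G) = (G + (4*G)*G)/(G - 167) = (G + 4*G**2)/(-167 + G))
sqrt(-4290 + 21787) + K(-10) = sqrt(-4290 + 21787) - 10*(1 + 4*(-10))/(-167 - 10) = sqrt(17497) - 10*(1 - 40)/(-177) = sqrt(17497) - 10*(-1/177)*(-39) = sqrt(17497) - 130/59 = -130/59 + sqrt(17497)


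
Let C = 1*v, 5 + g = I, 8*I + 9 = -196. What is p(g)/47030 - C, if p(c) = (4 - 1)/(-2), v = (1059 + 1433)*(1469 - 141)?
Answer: -311279906563/94060 ≈ -3.3094e+6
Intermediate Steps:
v = 3309376 (v = 2492*1328 = 3309376)
I = -205/8 (I = -9/8 + (1/8)*(-196) = -9/8 - 49/2 = -205/8 ≈ -25.625)
g = -245/8 (g = -5 - 205/8 = -245/8 ≈ -30.625)
p(c) = -3/2 (p(c) = -1/2*3 = -3/2)
C = 3309376 (C = 1*3309376 = 3309376)
p(g)/47030 - C = -3/2/47030 - 1*3309376 = -3/2*1/47030 - 3309376 = -3/94060 - 3309376 = -311279906563/94060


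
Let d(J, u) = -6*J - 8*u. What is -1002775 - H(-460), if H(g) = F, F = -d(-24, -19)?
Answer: -1002479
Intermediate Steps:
d(J, u) = -8*u - 6*J
F = -296 (F = -(-8*(-19) - 6*(-24)) = -(152 + 144) = -1*296 = -296)
H(g) = -296
-1002775 - H(-460) = -1002775 - 1*(-296) = -1002775 + 296 = -1002479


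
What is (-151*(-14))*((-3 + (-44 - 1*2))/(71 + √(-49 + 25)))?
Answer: -7354606/5065 + 207172*I*√6/5065 ≈ -1452.0 + 100.19*I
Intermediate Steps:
(-151*(-14))*((-3 + (-44 - 1*2))/(71 + √(-49 + 25))) = 2114*((-3 + (-44 - 2))/(71 + √(-24))) = 2114*((-3 - 46)/(71 + 2*I*√6)) = 2114*(-49/(71 + 2*I*√6)) = -103586/(71 + 2*I*√6)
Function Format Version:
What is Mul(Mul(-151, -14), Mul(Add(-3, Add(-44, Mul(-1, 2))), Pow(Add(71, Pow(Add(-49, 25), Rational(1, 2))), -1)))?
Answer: Add(Rational(-7354606, 5065), Mul(Rational(207172, 5065), I, Pow(6, Rational(1, 2)))) ≈ Add(-1452.0, Mul(100.19, I))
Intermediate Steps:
Mul(Mul(-151, -14), Mul(Add(-3, Add(-44, Mul(-1, 2))), Pow(Add(71, Pow(Add(-49, 25), Rational(1, 2))), -1))) = Mul(2114, Mul(Add(-3, Add(-44, -2)), Pow(Add(71, Pow(-24, Rational(1, 2))), -1))) = Mul(2114, Mul(Add(-3, -46), Pow(Add(71, Mul(2, I, Pow(6, Rational(1, 2)))), -1))) = Mul(2114, Mul(-49, Pow(Add(71, Mul(2, I, Pow(6, Rational(1, 2)))), -1))) = Mul(-103586, Pow(Add(71, Mul(2, I, Pow(6, Rational(1, 2)))), -1))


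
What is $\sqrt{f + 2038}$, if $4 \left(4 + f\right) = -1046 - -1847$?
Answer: $\frac{3 \sqrt{993}}{2} \approx 47.268$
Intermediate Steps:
$f = \frac{785}{4}$ ($f = -4 + \frac{-1046 - -1847}{4} = -4 + \frac{-1046 + 1847}{4} = -4 + \frac{1}{4} \cdot 801 = -4 + \frac{801}{4} = \frac{785}{4} \approx 196.25$)
$\sqrt{f + 2038} = \sqrt{\frac{785}{4} + 2038} = \sqrt{\frac{8937}{4}} = \frac{3 \sqrt{993}}{2}$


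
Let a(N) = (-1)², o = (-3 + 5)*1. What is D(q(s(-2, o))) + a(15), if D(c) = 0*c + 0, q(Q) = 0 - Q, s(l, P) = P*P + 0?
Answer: 1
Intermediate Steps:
o = 2 (o = 2*1 = 2)
s(l, P) = P² (s(l, P) = P² + 0 = P²)
q(Q) = -Q
a(N) = 1
D(c) = 0 (D(c) = 0 + 0 = 0)
D(q(s(-2, o))) + a(15) = 0 + 1 = 1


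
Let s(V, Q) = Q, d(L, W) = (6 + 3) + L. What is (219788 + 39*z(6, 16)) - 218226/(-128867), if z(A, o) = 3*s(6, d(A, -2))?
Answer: 28549800007/128867 ≈ 2.2154e+5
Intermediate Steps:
d(L, W) = 9 + L
z(A, o) = 27 + 3*A (z(A, o) = 3*(9 + A) = 27 + 3*A)
(219788 + 39*z(6, 16)) - 218226/(-128867) = (219788 + 39*(27 + 3*6)) - 218226/(-128867) = (219788 + 39*(27 + 18)) - 218226*(-1/128867) = (219788 + 39*45) + 218226/128867 = (219788 + 1755) + 218226/128867 = 221543 + 218226/128867 = 28549800007/128867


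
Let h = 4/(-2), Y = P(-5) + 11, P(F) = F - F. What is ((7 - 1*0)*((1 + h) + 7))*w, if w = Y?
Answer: 462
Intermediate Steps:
P(F) = 0
Y = 11 (Y = 0 + 11 = 11)
w = 11
h = -2 (h = 4*(-½) = -2)
((7 - 1*0)*((1 + h) + 7))*w = ((7 - 1*0)*((1 - 2) + 7))*11 = ((7 + 0)*(-1 + 7))*11 = (7*6)*11 = 42*11 = 462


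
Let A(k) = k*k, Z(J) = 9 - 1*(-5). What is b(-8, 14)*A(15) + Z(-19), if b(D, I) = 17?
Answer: 3839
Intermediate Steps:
Z(J) = 14 (Z(J) = 9 + 5 = 14)
A(k) = k**2
b(-8, 14)*A(15) + Z(-19) = 17*15**2 + 14 = 17*225 + 14 = 3825 + 14 = 3839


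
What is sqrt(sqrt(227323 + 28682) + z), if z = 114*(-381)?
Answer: sqrt(-43434 + 3*sqrt(28445)) ≈ 207.19*I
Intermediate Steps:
z = -43434
sqrt(sqrt(227323 + 28682) + z) = sqrt(sqrt(227323 + 28682) - 43434) = sqrt(sqrt(256005) - 43434) = sqrt(3*sqrt(28445) - 43434) = sqrt(-43434 + 3*sqrt(28445))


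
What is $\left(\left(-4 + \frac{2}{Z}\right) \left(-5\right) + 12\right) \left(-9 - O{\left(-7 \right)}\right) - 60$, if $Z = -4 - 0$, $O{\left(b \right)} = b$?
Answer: $-129$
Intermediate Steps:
$Z = -4$ ($Z = -4 + 0 = -4$)
$\left(\left(-4 + \frac{2}{Z}\right) \left(-5\right) + 12\right) \left(-9 - O{\left(-7 \right)}\right) - 60 = \left(\left(-4 + \frac{2}{-4}\right) \left(-5\right) + 12\right) \left(-9 - -7\right) - 60 = \left(\left(-4 + 2 \left(- \frac{1}{4}\right)\right) \left(-5\right) + 12\right) \left(-9 + 7\right) - 60 = \left(\left(-4 - \frac{1}{2}\right) \left(-5\right) + 12\right) \left(-2\right) - 60 = \left(\left(- \frac{9}{2}\right) \left(-5\right) + 12\right) \left(-2\right) - 60 = \left(\frac{45}{2} + 12\right) \left(-2\right) - 60 = \frac{69}{2} \left(-2\right) - 60 = -69 - 60 = -129$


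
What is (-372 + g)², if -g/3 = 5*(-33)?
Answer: 15129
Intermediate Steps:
g = 495 (g = -15*(-33) = -3*(-165) = 495)
(-372 + g)² = (-372 + 495)² = 123² = 15129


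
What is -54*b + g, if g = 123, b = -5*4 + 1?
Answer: 1149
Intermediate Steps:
b = -19 (b = -20 + 1 = -19)
-54*b + g = -54*(-19) + 123 = 1026 + 123 = 1149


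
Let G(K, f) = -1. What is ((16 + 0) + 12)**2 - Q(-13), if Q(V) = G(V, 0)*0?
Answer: 784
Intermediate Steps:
Q(V) = 0 (Q(V) = -1*0 = 0)
((16 + 0) + 12)**2 - Q(-13) = ((16 + 0) + 12)**2 - 1*0 = (16 + 12)**2 + 0 = 28**2 + 0 = 784 + 0 = 784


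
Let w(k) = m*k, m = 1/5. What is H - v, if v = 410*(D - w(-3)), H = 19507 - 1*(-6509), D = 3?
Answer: 24540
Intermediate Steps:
m = 1/5 ≈ 0.20000
H = 26016 (H = 19507 + 6509 = 26016)
w(k) = k/5
v = 1476 (v = 410*(3 - (-3)/5) = 410*(3 - 1*(-3/5)) = 410*(3 + 3/5) = 410*(18/5) = 1476)
H - v = 26016 - 1*1476 = 26016 - 1476 = 24540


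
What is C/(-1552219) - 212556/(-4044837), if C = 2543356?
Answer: -3319175663736/2092824281101 ≈ -1.5860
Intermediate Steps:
C/(-1552219) - 212556/(-4044837) = 2543356/(-1552219) - 212556/(-4044837) = 2543356*(-1/1552219) - 212556*(-1/4044837) = -2543356/1552219 + 70852/1348279 = -3319175663736/2092824281101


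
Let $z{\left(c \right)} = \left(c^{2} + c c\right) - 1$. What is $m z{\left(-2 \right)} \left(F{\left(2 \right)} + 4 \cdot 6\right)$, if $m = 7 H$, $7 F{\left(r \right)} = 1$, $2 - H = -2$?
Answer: $4732$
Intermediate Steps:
$H = 4$ ($H = 2 - -2 = 2 + 2 = 4$)
$F{\left(r \right)} = \frac{1}{7}$ ($F{\left(r \right)} = \frac{1}{7} \cdot 1 = \frac{1}{7}$)
$z{\left(c \right)} = -1 + 2 c^{2}$ ($z{\left(c \right)} = \left(c^{2} + c^{2}\right) - 1 = 2 c^{2} - 1 = -1 + 2 c^{2}$)
$m = 28$ ($m = 7 \cdot 4 = 28$)
$m z{\left(-2 \right)} \left(F{\left(2 \right)} + 4 \cdot 6\right) = 28 \left(-1 + 2 \left(-2\right)^{2}\right) \left(\frac{1}{7} + 4 \cdot 6\right) = 28 \left(-1 + 2 \cdot 4\right) \left(\frac{1}{7} + 24\right) = 28 \left(-1 + 8\right) \frac{169}{7} = 28 \cdot 7 \cdot \frac{169}{7} = 196 \cdot \frac{169}{7} = 4732$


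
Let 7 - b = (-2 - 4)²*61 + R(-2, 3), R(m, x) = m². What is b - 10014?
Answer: -12207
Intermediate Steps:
b = -2193 (b = 7 - ((-2 - 4)²*61 + (-2)²) = 7 - ((-6)²*61 + 4) = 7 - (36*61 + 4) = 7 - (2196 + 4) = 7 - 1*2200 = 7 - 2200 = -2193)
b - 10014 = -2193 - 10014 = -12207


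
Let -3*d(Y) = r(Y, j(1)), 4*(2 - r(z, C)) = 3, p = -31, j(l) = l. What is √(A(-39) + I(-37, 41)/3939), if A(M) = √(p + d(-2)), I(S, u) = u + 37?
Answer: √(7272 + 61206*I*√1131)/606 ≈ 1.677 + 1.6711*I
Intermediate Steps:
I(S, u) = 37 + u
r(z, C) = 5/4 (r(z, C) = 2 - ¼*3 = 2 - ¾ = 5/4)
d(Y) = -5/12 (d(Y) = -⅓*5/4 = -5/12)
A(M) = I*√1131/6 (A(M) = √(-31 - 5/12) = √(-377/12) = I*√1131/6)
√(A(-39) + I(-37, 41)/3939) = √(I*√1131/6 + (37 + 41)/3939) = √(I*√1131/6 + 78*(1/3939)) = √(I*√1131/6 + 2/101) = √(2/101 + I*√1131/6)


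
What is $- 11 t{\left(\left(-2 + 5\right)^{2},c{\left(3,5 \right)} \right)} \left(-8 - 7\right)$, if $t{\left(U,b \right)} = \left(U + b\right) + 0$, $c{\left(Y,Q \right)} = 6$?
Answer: $2475$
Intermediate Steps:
$t{\left(U,b \right)} = U + b$
$- 11 t{\left(\left(-2 + 5\right)^{2},c{\left(3,5 \right)} \right)} \left(-8 - 7\right) = - 11 \left(\left(-2 + 5\right)^{2} + 6\right) \left(-8 - 7\right) = - 11 \left(3^{2} + 6\right) \left(-8 - 7\right) = - 11 \left(9 + 6\right) \left(-15\right) = \left(-11\right) 15 \left(-15\right) = \left(-165\right) \left(-15\right) = 2475$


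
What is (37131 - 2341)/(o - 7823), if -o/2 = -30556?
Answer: 34790/53289 ≈ 0.65285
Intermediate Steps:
o = 61112 (o = -2*(-30556) = 61112)
(37131 - 2341)/(o - 7823) = (37131 - 2341)/(61112 - 7823) = 34790/53289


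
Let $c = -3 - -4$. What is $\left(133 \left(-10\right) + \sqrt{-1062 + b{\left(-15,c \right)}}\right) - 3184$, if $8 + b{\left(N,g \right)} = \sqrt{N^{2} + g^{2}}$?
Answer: $-4514 + i \sqrt{1070 - \sqrt{226}} \approx -4514.0 + 32.48 i$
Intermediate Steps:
$c = 1$ ($c = -3 + 4 = 1$)
$b{\left(N,g \right)} = -8 + \sqrt{N^{2} + g^{2}}$
$\left(133 \left(-10\right) + \sqrt{-1062 + b{\left(-15,c \right)}}\right) - 3184 = \left(133 \left(-10\right) + \sqrt{-1062 - \left(8 - \sqrt{\left(-15\right)^{2} + 1^{2}}\right)}\right) - 3184 = \left(-1330 + \sqrt{-1062 - \left(8 - \sqrt{225 + 1}\right)}\right) - 3184 = \left(-1330 + \sqrt{-1062 - \left(8 - \sqrt{226}\right)}\right) - 3184 = \left(-1330 + \sqrt{-1070 + \sqrt{226}}\right) - 3184 = -4514 + \sqrt{-1070 + \sqrt{226}}$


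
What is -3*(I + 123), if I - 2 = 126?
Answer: -753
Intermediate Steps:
I = 128 (I = 2 + 126 = 128)
-3*(I + 123) = -3*(128 + 123) = -3*251 = -753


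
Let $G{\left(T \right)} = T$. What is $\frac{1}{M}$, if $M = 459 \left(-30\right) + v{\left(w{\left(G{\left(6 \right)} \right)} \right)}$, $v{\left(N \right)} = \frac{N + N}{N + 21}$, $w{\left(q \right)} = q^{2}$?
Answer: $- \frac{19}{261606} \approx -7.2628 \cdot 10^{-5}$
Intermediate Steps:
$v{\left(N \right)} = \frac{2 N}{21 + N}$
$M = - \frac{261606}{19}$ ($M = 459 \left(-30\right) + \frac{2 \cdot 6^{2}}{21 + 6^{2}} = -13770 + 2 \cdot 36 \frac{1}{21 + 36} = -13770 + 2 \cdot 36 \cdot \frac{1}{57} = -13770 + \frac{24}{19} = - \frac{261606}{19} \approx -13769.0$)
$\frac{1}{M} = \frac{1}{- \frac{261606}{19}} = - \frac{19}{261606}$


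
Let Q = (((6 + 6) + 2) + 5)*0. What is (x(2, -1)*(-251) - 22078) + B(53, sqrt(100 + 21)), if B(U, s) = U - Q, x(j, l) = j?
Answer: -22527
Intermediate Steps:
Q = 0 (Q = ((12 + 2) + 5)*0 = (14 + 5)*0 = 19*0 = 0)
B(U, s) = U (B(U, s) = U - 1*0 = U + 0 = U)
(x(2, -1)*(-251) - 22078) + B(53, sqrt(100 + 21)) = (2*(-251) - 22078) + 53 = (-502 - 22078) + 53 = -22580 + 53 = -22527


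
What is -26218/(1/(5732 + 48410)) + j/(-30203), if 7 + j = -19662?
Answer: -42873006136399/30203 ≈ -1.4195e+9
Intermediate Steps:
j = -19669 (j = -7 - 19662 = -19669)
-26218/(1/(5732 + 48410)) + j/(-30203) = -26218/(1/(5732 + 48410)) - 19669/(-30203) = -26218/(1/54142) - 19669*(-1/30203) = -26218/1/54142 + 19669/30203 = -26218*54142 + 19669/30203 = -1419494956 + 19669/30203 = -42873006136399/30203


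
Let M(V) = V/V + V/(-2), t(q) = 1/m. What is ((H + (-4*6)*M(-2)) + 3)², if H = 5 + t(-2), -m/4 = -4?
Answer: 408321/256 ≈ 1595.0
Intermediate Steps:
m = 16 (m = -4*(-4) = 16)
t(q) = 1/16
M(V) = 1 - V/2 (M(V) = 1 + V*(-½) = 1 - V/2)
H = 81/16 (H = 5 + 1/16 = 81/16 ≈ 5.0625)
((H + (-4*6)*M(-2)) + 3)² = ((81/16 + (-4*6)*(1 - ½*(-2))) + 3)² = ((81/16 - 24*(1 + 1)) + 3)² = ((81/16 - 24*2) + 3)² = ((81/16 - 48) + 3)² = (-687/16 + 3)² = (-639/16)² = 408321/256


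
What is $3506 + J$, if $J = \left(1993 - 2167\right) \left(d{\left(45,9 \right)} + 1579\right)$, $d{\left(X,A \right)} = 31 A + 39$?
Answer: $-326572$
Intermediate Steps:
$d{\left(X,A \right)} = 39 + 31 A$
$J = -330078$ ($J = \left(1993 - 2167\right) \left(\left(39 + 31 \cdot 9\right) + 1579\right) = - 174 \left(\left(39 + 279\right) + 1579\right) = - 174 \left(318 + 1579\right) = \left(-174\right) 1897 = -330078$)
$3506 + J = 3506 - 330078 = -326572$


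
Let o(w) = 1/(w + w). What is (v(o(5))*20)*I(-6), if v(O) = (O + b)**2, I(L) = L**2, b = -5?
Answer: 86436/5 ≈ 17287.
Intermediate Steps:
o(w) = 1/(2*w)
v(O) = (-5 + O)**2 (v(O) = (O - 5)**2 = (-5 + O)**2)
(v(o(5))*20)*I(-6) = ((-5 + (1/2)/5)**2*20)*(-6)**2 = ((-5 + (1/2)*(1/5))**2*20)*36 = ((-5 + 1/10)**2*20)*36 = ((-49/10)**2*20)*36 = ((2401/100)*20)*36 = (2401/5)*36 = 86436/5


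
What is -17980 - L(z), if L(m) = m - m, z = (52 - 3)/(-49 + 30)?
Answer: -17980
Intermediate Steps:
z = -49/19 (z = 49/(-19) = 49*(-1/19) = -49/19 ≈ -2.5789)
L(m) = 0
-17980 - L(z) = -17980 - 1*0 = -17980 + 0 = -17980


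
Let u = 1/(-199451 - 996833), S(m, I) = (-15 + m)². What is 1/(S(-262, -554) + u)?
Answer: 1196284/91789675035 ≈ 1.3033e-5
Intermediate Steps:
u = -1/1196284 (u = 1/(-1196284) = -1/1196284 ≈ -8.3592e-7)
1/(S(-262, -554) + u) = 1/((-15 - 262)² - 1/1196284) = 1/((-277)² - 1/1196284) = 1/(76729 - 1/1196284) = 1/(91789675035/1196284) = 1196284/91789675035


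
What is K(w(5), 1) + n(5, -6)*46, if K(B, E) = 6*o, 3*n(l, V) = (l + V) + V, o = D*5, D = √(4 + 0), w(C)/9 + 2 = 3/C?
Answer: -142/3 ≈ -47.333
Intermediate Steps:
w(C) = -18 + 27/C (w(C) = -18 + 9*(3/C) = -18 + 27/C)
D = 2 (D = √4 = 2)
o = 10 (o = 2*5 = 10)
n(l, V) = l/3 + 2*V/3 (n(l, V) = ((l + V) + V)/3 = ((V + l) + V)/3 = (l + 2*V)/3 = l/3 + 2*V/3)
K(B, E) = 60 (K(B, E) = 6*10 = 60)
K(w(5), 1) + n(5, -6)*46 = 60 + ((⅓)*5 + (⅔)*(-6))*46 = 60 + (5/3 - 4)*46 = 60 - 7/3*46 = 60 - 322/3 = -142/3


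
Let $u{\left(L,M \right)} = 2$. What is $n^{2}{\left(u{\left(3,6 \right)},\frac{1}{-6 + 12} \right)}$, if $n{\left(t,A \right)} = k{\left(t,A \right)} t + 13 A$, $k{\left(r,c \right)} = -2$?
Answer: $\frac{121}{36} \approx 3.3611$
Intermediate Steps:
$n{\left(t,A \right)} = - 2 t + 13 A$
$n^{2}{\left(u{\left(3,6 \right)},\frac{1}{-6 + 12} \right)} = \left(\left(-2\right) 2 + \frac{13}{-6 + 12}\right)^{2} = \left(-4 + \frac{13}{6}\right)^{2} = \left(- \frac{11}{6}\right)^{2} = \frac{121}{36}$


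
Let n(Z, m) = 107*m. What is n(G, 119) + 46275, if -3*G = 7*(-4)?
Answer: 59008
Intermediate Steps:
G = 28/3 (G = -7*(-4)/3 = -⅓*(-28) = 28/3 ≈ 9.3333)
n(G, 119) + 46275 = 107*119 + 46275 = 12733 + 46275 = 59008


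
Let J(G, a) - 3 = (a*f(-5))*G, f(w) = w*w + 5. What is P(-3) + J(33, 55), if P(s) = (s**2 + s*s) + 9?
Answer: 54480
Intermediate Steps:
f(w) = 5 + w**2 (f(w) = w**2 + 5 = 5 + w**2)
P(s) = 9 + 2*s**2 (P(s) = (s**2 + s**2) + 9 = 2*s**2 + 9 = 9 + 2*s**2)
J(G, a) = 3 + 30*G*a (J(G, a) = 3 + (a*(5 + (-5)**2))*G = 3 + (a*(5 + 25))*G = 3 + (a*30)*G = 3 + (30*a)*G = 3 + 30*G*a)
P(-3) + J(33, 55) = (9 + 2*(-3)**2) + (3 + 30*33*55) = (9 + 2*9) + (3 + 54450) = (9 + 18) + 54453 = 27 + 54453 = 54480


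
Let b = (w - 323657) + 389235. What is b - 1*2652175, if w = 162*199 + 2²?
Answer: -2554355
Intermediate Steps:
w = 32242 (w = 32238 + 4 = 32242)
b = 97820 (b = (32242 - 323657) + 389235 = -291415 + 389235 = 97820)
b - 1*2652175 = 97820 - 1*2652175 = 97820 - 2652175 = -2554355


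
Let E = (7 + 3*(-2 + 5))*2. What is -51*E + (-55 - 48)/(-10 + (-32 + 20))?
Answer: -35801/22 ≈ -1627.3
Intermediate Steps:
E = 32 (E = (7 + 3*3)*2 = (7 + 9)*2 = 16*2 = 32)
-51*E + (-55 - 48)/(-10 + (-32 + 20)) = -51*32 + (-55 - 48)/(-10 + (-32 + 20)) = -1632 - 103/(-10 - 12) = -1632 - 103/(-22) = -1632 - 103*(-1/22) = -1632 + 103/22 = -35801/22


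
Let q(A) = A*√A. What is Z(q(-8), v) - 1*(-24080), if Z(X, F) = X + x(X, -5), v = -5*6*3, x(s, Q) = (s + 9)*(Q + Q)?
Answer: 23990 + 144*I*√2 ≈ 23990.0 + 203.65*I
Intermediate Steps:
q(A) = A^(3/2)
x(s, Q) = 2*Q*(9 + s) (x(s, Q) = (9 + s)*(2*Q) = 2*Q*(9 + s))
v = -90 (v = -30*3 = -90)
Z(X, F) = -90 - 9*X (Z(X, F) = X + 2*(-5)*(9 + X) = X + (-90 - 10*X) = -90 - 9*X)
Z(q(-8), v) - 1*(-24080) = (-90 - (-144)*I*√2) - 1*(-24080) = (-90 - (-144)*I*√2) + 24080 = (-90 + 144*I*√2) + 24080 = 23990 + 144*I*√2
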